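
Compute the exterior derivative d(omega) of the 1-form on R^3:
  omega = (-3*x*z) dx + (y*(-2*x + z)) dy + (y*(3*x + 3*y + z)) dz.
d(omega) = (-2*y) dx ∧ dy + (3*x + 3*y) dx ∧ dz + (3*x + 5*y + z) dy ∧ dz

For a 1-form omega = sum_i f_i dx_i, the exterior derivative is
  d(omega) = sum_{i < j} (∂f_j/∂x_i - ∂f_i/∂x_j) dx_i ∧ dx_j.
  coefficient of dx ∧ dy: ∂f_2/∂x - ∂f_1/∂y = ∂(y*(-2*x + z))/∂x - ∂(-3*x*z)/∂y = -2*y
  coefficient of dx ∧ dz: ∂f_3/∂x - ∂f_1/∂z = ∂(y*(3*x + 3*y + z))/∂x - ∂(-3*x*z)/∂z = 3*x + 3*y
  coefficient of dy ∧ dz: ∂f_3/∂y - ∂f_2/∂z = ∂(y*(3*x + 3*y + z))/∂y - ∂(y*(-2*x + z))/∂z = 3*x + 5*y + z
Assembling: d(omega) = (-2*y) dx ∧ dy + (3*x + 3*y) dx ∧ dz + (3*x + 5*y + z) dy ∧ dz.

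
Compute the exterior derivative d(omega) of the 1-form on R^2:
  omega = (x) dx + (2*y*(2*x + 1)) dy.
d(omega) = (4*y) dx ∧ dy

For a 1-form omega = sum_i f_i dx_i, the exterior derivative is
  d(omega) = sum_{i < j} (∂f_j/∂x_i - ∂f_i/∂x_j) dx_i ∧ dx_j.
  coefficient of dx ∧ dy: ∂f_2/∂x - ∂f_1/∂y = ∂(2*y*(2*x + 1))/∂x - ∂(x)/∂y = 4*y
Assembling: d(omega) = (4*y) dx ∧ dy.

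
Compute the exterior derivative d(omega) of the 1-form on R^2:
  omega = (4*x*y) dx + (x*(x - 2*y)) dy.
d(omega) = (-2*x - 2*y) dx ∧ dy

For a 1-form omega = sum_i f_i dx_i, the exterior derivative is
  d(omega) = sum_{i < j} (∂f_j/∂x_i - ∂f_i/∂x_j) dx_i ∧ dx_j.
  coefficient of dx ∧ dy: ∂f_2/∂x - ∂f_1/∂y = ∂(x*(x - 2*y))/∂x - ∂(4*x*y)/∂y = -2*x - 2*y
Assembling: d(omega) = (-2*x - 2*y) dx ∧ dy.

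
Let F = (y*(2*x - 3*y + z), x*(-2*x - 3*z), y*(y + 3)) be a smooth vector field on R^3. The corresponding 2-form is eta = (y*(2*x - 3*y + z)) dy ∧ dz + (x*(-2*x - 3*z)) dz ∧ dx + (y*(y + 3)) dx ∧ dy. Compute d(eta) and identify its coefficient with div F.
d(eta) = (2*y) dx ∧ dy ∧ dz; div F = 2*y

For a 2-form in R^3 of the form above, applying d gives a 3-form with coefficient ∂P/∂x + ∂Q/∂y + ∂R/∂z:
  ∂P/∂x = 2*y
  ∂Q/∂y = 0
  ∂R/∂z = 0
Sum = 2*y, which is exactly div F.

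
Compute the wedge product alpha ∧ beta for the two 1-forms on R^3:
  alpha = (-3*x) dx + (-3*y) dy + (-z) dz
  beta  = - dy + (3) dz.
alpha ∧ beta = (3*x) dx ∧ dy + (-9*x) dx ∧ dz + (-9*y - z) dy ∧ dz

Distribute the wedge, using dx_i ∧ dx_j = -dx_j ∧ dx_i and dx_i ∧ dx_i = 0. For each pair (i, j) with i < j, the coefficient of dx_i ∧ dx_j in alpha ∧ beta is (alpha_i * beta_j - alpha_j * beta_i). Collecting: alpha ∧ beta = (3*x) dx ∧ dy + (-9*x) dx ∧ dz + (-9*y - z) dy ∧ dz.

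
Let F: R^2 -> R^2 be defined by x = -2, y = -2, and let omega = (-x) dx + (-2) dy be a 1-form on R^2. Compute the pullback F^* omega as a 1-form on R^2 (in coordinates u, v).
F^* omega = 0

Using F^*(f dg) = (f ∘ F) d(g ∘ F), substitute each coordinate x_i by F_i(u, v) in f_i, and replace dx_i by d F_i = (∂F_i/∂u) du + (∂F_i/∂v) dv.
  For the x component: f_1(F) = 2; d F_1 = (0) du + (0) dv
  For the y component: f_2(F) = -2; d F_2 = (0) du + (0) dv
Combining and collecting du, dv coefficients:
  coeff of du: 0
  coeff of dv: 0
F^* omega = 0.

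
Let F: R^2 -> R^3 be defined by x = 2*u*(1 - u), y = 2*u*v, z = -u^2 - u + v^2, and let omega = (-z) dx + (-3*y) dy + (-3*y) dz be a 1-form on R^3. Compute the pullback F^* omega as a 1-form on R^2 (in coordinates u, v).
F^* omega = (-4*u^3 + 12*u^2*v - 2*u^2 - 8*u*v^2 + 6*u*v + 2*u - 2*v^2) du + (12*u*v*(-u - v)) dv

Using F^*(f dg) = (f ∘ F) d(g ∘ F), substitute each coordinate x_i by F_i(u, v) in f_i, and replace dx_i by d F_i = (∂F_i/∂u) du + (∂F_i/∂v) dv.
  For the x component: f_1(F) = u^2 + u - v^2; d F_1 = (2 - 4*u) du + (0) dv
  For the y component: f_2(F) = -6*u*v; d F_2 = (2*v) du + (2*u) dv
  For the z component: f_3(F) = -6*u*v; d F_3 = (-2*u - 1) du + (2*v) dv
Combining and collecting du, dv coefficients:
  coeff of du: -4*u^3 + 12*u^2*v - 2*u^2 - 8*u*v^2 + 6*u*v + 2*u - 2*v^2
  coeff of dv: 12*u*v*(-u - v)
F^* omega = (-4*u^3 + 12*u^2*v - 2*u^2 - 8*u*v^2 + 6*u*v + 2*u - 2*v^2) du + (12*u*v*(-u - v)) dv.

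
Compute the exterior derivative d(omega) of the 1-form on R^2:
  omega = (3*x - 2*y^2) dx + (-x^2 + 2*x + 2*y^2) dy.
d(omega) = (-2*x + 4*y + 2) dx ∧ dy

For a 1-form omega = sum_i f_i dx_i, the exterior derivative is
  d(omega) = sum_{i < j} (∂f_j/∂x_i - ∂f_i/∂x_j) dx_i ∧ dx_j.
  coefficient of dx ∧ dy: ∂f_2/∂x - ∂f_1/∂y = ∂(-x^2 + 2*x + 2*y^2)/∂x - ∂(3*x - 2*y^2)/∂y = -2*x + 4*y + 2
Assembling: d(omega) = (-2*x + 4*y + 2) dx ∧ dy.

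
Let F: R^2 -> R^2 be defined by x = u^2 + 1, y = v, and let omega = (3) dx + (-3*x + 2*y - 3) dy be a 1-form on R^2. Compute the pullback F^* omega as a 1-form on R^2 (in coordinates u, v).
F^* omega = (6*u) du + (-3*u^2 + 2*v - 6) dv

Using F^*(f dg) = (f ∘ F) d(g ∘ F), substitute each coordinate x_i by F_i(u, v) in f_i, and replace dx_i by d F_i = (∂F_i/∂u) du + (∂F_i/∂v) dv.
  For the x component: f_1(F) = 3; d F_1 = (2*u) du + (0) dv
  For the y component: f_2(F) = -3*u^2 + 2*v - 6; d F_2 = (0) du + (1) dv
Combining and collecting du, dv coefficients:
  coeff of du: 6*u
  coeff of dv: -3*u^2 + 2*v - 6
F^* omega = (6*u) du + (-3*u^2 + 2*v - 6) dv.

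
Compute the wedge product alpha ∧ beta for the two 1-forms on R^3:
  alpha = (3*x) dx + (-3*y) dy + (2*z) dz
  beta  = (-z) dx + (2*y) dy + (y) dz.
alpha ∧ beta = (3*y*(2*x - z)) dx ∧ dy + (3*x*y + 2*z^2) dx ∧ dz + (-y*(3*y + 4*z)) dy ∧ dz

Distribute the wedge, using dx_i ∧ dx_j = -dx_j ∧ dx_i and dx_i ∧ dx_i = 0. For each pair (i, j) with i < j, the coefficient of dx_i ∧ dx_j in alpha ∧ beta is (alpha_i * beta_j - alpha_j * beta_i). Collecting: alpha ∧ beta = (3*y*(2*x - z)) dx ∧ dy + (3*x*y + 2*z^2) dx ∧ dz + (-y*(3*y + 4*z)) dy ∧ dz.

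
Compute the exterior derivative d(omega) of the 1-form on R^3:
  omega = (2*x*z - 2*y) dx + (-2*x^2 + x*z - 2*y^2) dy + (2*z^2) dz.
d(omega) = (-4*x + z + 2) dx ∧ dy + (-2*x) dx ∧ dz + (-x) dy ∧ dz

For a 1-form omega = sum_i f_i dx_i, the exterior derivative is
  d(omega) = sum_{i < j} (∂f_j/∂x_i - ∂f_i/∂x_j) dx_i ∧ dx_j.
  coefficient of dx ∧ dy: ∂f_2/∂x - ∂f_1/∂y = ∂(-2*x^2 + x*z - 2*y^2)/∂x - ∂(2*x*z - 2*y)/∂y = -4*x + z + 2
  coefficient of dx ∧ dz: ∂f_3/∂x - ∂f_1/∂z = ∂(2*z^2)/∂x - ∂(2*x*z - 2*y)/∂z = -2*x
  coefficient of dy ∧ dz: ∂f_3/∂y - ∂f_2/∂z = ∂(2*z^2)/∂y - ∂(-2*x^2 + x*z - 2*y^2)/∂z = -x
Assembling: d(omega) = (-4*x + z + 2) dx ∧ dy + (-2*x) dx ∧ dz + (-x) dy ∧ dz.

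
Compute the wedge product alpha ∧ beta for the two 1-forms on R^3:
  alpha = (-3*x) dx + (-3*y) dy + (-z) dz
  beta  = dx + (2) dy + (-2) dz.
alpha ∧ beta = (-6*x + 3*y) dx ∧ dy + (6*x + z) dx ∧ dz + (6*y + 2*z) dy ∧ dz

Distribute the wedge, using dx_i ∧ dx_j = -dx_j ∧ dx_i and dx_i ∧ dx_i = 0. For each pair (i, j) with i < j, the coefficient of dx_i ∧ dx_j in alpha ∧ beta is (alpha_i * beta_j - alpha_j * beta_i). Collecting: alpha ∧ beta = (-6*x + 3*y) dx ∧ dy + (6*x + z) dx ∧ dz + (6*y + 2*z) dy ∧ dz.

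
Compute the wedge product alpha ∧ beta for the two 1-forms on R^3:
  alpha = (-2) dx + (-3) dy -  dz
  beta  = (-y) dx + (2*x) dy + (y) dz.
alpha ∧ beta = (-4*x - 3*y) dx ∧ dy + (-3*y) dx ∧ dz + (2*x - 3*y) dy ∧ dz

Distribute the wedge, using dx_i ∧ dx_j = -dx_j ∧ dx_i and dx_i ∧ dx_i = 0. For each pair (i, j) with i < j, the coefficient of dx_i ∧ dx_j in alpha ∧ beta is (alpha_i * beta_j - alpha_j * beta_i). Collecting: alpha ∧ beta = (-4*x - 3*y) dx ∧ dy + (-3*y) dx ∧ dz + (2*x - 3*y) dy ∧ dz.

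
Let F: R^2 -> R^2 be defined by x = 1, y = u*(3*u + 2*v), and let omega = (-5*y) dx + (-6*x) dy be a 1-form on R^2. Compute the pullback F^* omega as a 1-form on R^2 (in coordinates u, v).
F^* omega = (-36*u - 12*v) du + (-12*u) dv

Using F^*(f dg) = (f ∘ F) d(g ∘ F), substitute each coordinate x_i by F_i(u, v) in f_i, and replace dx_i by d F_i = (∂F_i/∂u) du + (∂F_i/∂v) dv.
  For the x component: f_1(F) = 5*u*(-3*u - 2*v); d F_1 = (0) du + (0) dv
  For the y component: f_2(F) = -6; d F_2 = (6*u + 2*v) du + (2*u) dv
Combining and collecting du, dv coefficients:
  coeff of du: -36*u - 12*v
  coeff of dv: -12*u
F^* omega = (-36*u - 12*v) du + (-12*u) dv.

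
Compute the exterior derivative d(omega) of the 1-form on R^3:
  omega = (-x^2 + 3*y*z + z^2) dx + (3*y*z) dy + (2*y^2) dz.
d(omega) = (-3*z) dx ∧ dy + (-3*y - 2*z) dx ∧ dz + (y) dy ∧ dz

For a 1-form omega = sum_i f_i dx_i, the exterior derivative is
  d(omega) = sum_{i < j} (∂f_j/∂x_i - ∂f_i/∂x_j) dx_i ∧ dx_j.
  coefficient of dx ∧ dy: ∂f_2/∂x - ∂f_1/∂y = ∂(3*y*z)/∂x - ∂(-x^2 + 3*y*z + z^2)/∂y = -3*z
  coefficient of dx ∧ dz: ∂f_3/∂x - ∂f_1/∂z = ∂(2*y^2)/∂x - ∂(-x^2 + 3*y*z + z^2)/∂z = -3*y - 2*z
  coefficient of dy ∧ dz: ∂f_3/∂y - ∂f_2/∂z = ∂(2*y^2)/∂y - ∂(3*y*z)/∂z = y
Assembling: d(omega) = (-3*z) dx ∧ dy + (-3*y - 2*z) dx ∧ dz + (y) dy ∧ dz.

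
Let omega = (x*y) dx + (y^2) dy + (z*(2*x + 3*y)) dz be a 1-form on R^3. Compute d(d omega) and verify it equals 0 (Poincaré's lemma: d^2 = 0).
d(d omega) = 0

Step 1: d omega = sum_{i<j} (∂f_j/∂x_i - ∂f_i/∂x_j) dx_i ∧ dx_j:
  coeff of dx ∧ dy: -x
  coeff of dx ∧ dz: 2*z
  coeff of dy ∧ dz: 3*z
Step 2: Apply d again to each 2-form coefficient. The only possible 3-form in R^3 is dx ∧ dy ∧ dz, with coefficient
  ∂(coeff of dy∧dz)/∂x - ∂(coeff of dx∧dz)/∂y + ∂(coeff of dx∧dy)/∂z
  = ∂/∂x (3*z) - ∂/∂y (2*z) + ∂/∂z (-x).
Each of these terms simplifies to sums of mixed partials that cancel in pairs. The result is 0 (by equality of mixed partials for smooth functions — Schwarz / Clairaut).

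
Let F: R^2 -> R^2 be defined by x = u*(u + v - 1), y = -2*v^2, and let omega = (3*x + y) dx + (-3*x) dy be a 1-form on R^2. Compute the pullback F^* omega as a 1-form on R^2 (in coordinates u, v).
F^* omega = (6*u^3 + 9*u^2*v - 9*u^2 - u*v^2 - 6*u*v + 3*u - 2*v^3 + 2*v^2) du + (u*(3*u^2 + 15*u*v - 3*u + 10*v^2 - 12*v)) dv

Using F^*(f dg) = (f ∘ F) d(g ∘ F), substitute each coordinate x_i by F_i(u, v) in f_i, and replace dx_i by d F_i = (∂F_i/∂u) du + (∂F_i/∂v) dv.
  For the x component: f_1(F) = 3*u^2 + 3*u*v - 3*u - 2*v^2; d F_1 = (2*u + v - 1) du + (u) dv
  For the y component: f_2(F) = 3*u*(-u - v + 1); d F_2 = (0) du + (-4*v) dv
Combining and collecting du, dv coefficients:
  coeff of du: 6*u^3 + 9*u^2*v - 9*u^2 - u*v^2 - 6*u*v + 3*u - 2*v^3 + 2*v^2
  coeff of dv: u*(3*u^2 + 15*u*v - 3*u + 10*v^2 - 12*v)
F^* omega = (6*u^3 + 9*u^2*v - 9*u^2 - u*v^2 - 6*u*v + 3*u - 2*v^3 + 2*v^2) du + (u*(3*u^2 + 15*u*v - 3*u + 10*v^2 - 12*v)) dv.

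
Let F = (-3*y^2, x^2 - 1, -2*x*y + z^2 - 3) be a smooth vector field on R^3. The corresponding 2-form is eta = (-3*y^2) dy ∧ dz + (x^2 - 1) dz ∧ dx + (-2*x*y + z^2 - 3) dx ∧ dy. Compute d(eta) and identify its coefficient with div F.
d(eta) = (2*z) dx ∧ dy ∧ dz; div F = 2*z

For a 2-form in R^3 of the form above, applying d gives a 3-form with coefficient ∂P/∂x + ∂Q/∂y + ∂R/∂z:
  ∂P/∂x = 0
  ∂Q/∂y = 0
  ∂R/∂z = 2*z
Sum = 2*z, which is exactly div F.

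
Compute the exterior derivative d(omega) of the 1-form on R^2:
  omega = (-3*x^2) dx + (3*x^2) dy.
d(omega) = (6*x) dx ∧ dy

For a 1-form omega = sum_i f_i dx_i, the exterior derivative is
  d(omega) = sum_{i < j} (∂f_j/∂x_i - ∂f_i/∂x_j) dx_i ∧ dx_j.
  coefficient of dx ∧ dy: ∂f_2/∂x - ∂f_1/∂y = ∂(3*x^2)/∂x - ∂(-3*x^2)/∂y = 6*x
Assembling: d(omega) = (6*x) dx ∧ dy.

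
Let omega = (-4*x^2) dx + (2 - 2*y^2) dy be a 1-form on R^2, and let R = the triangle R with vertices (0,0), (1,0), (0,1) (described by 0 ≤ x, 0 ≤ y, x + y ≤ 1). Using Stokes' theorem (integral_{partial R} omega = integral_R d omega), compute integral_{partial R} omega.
integral_(partial R) omega = 0

Stokes: integral_partial_R omega = integral_R d omega with d omega = (∂Q/∂x - ∂P/∂y) dx ∧ dy.
  ∂Q/∂x = 0
  ∂P/∂y = 0
  integrand = ∂Q/∂x - ∂P/∂y = 0.
Integrating over R: integral_0^1 integral_0^{1-x} (0) dy dx = 0.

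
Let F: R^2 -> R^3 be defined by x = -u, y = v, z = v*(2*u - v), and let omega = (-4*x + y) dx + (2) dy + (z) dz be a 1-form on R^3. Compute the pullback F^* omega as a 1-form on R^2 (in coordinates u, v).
F^* omega = (4*u*v^2 - 4*u - 2*v^3 - v) du + (4*u^2*v - 6*u*v^2 + 2*v^3 + 2) dv

Using F^*(f dg) = (f ∘ F) d(g ∘ F), substitute each coordinate x_i by F_i(u, v) in f_i, and replace dx_i by d F_i = (∂F_i/∂u) du + (∂F_i/∂v) dv.
  For the x component: f_1(F) = 4*u + v; d F_1 = (-1) du + (0) dv
  For the y component: f_2(F) = 2; d F_2 = (0) du + (1) dv
  For the z component: f_3(F) = v*(2*u - v); d F_3 = (2*v) du + (2*u - 2*v) dv
Combining and collecting du, dv coefficients:
  coeff of du: 4*u*v^2 - 4*u - 2*v^3 - v
  coeff of dv: 4*u^2*v - 6*u*v^2 + 2*v^3 + 2
F^* omega = (4*u*v^2 - 4*u - 2*v^3 - v) du + (4*u^2*v - 6*u*v^2 + 2*v^3 + 2) dv.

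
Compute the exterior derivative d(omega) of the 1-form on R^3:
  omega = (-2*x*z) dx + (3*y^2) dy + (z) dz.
d(omega) = (2*x) dx ∧ dz

For a 1-form omega = sum_i f_i dx_i, the exterior derivative is
  d(omega) = sum_{i < j} (∂f_j/∂x_i - ∂f_i/∂x_j) dx_i ∧ dx_j.
  coefficient of dx ∧ dz: ∂f_3/∂x - ∂f_1/∂z = ∂(z)/∂x - ∂(-2*x*z)/∂z = 2*x
Assembling: d(omega) = (2*x) dx ∧ dz.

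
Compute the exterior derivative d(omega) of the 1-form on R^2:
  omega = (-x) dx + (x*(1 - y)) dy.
d(omega) = (1 - y) dx ∧ dy

For a 1-form omega = sum_i f_i dx_i, the exterior derivative is
  d(omega) = sum_{i < j} (∂f_j/∂x_i - ∂f_i/∂x_j) dx_i ∧ dx_j.
  coefficient of dx ∧ dy: ∂f_2/∂x - ∂f_1/∂y = ∂(x*(1 - y))/∂x - ∂(-x)/∂y = 1 - y
Assembling: d(omega) = (1 - y) dx ∧ dy.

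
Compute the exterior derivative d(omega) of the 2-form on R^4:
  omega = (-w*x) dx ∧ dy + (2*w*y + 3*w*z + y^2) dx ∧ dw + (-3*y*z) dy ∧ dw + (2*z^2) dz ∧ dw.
d(omega) = (-2*w - x - 2*y) dx ∧ dy ∧ dw + (-3*w) dx ∧ dz ∧ dw + (3*y) dy ∧ dz ∧ dw

For a 2-form omega = sum_{i<j} g_{ij} dx_i ∧ dx_j, the exterior derivative is
  d(omega) = sum_{i<j} d(g_{ij}) ∧ dx_i ∧ dx_j = sum_{i<j, k} (∂g_{ij}/∂x_k) dx_k ∧ dx_i ∧ dx_j.
Expand each term, using dx_k ∧ dx_i ∧ dx_j = sgn(permutation) dx_{(a)} ∧ dx_{(b)} ∧ dx_{(c)} with (a < b < c) sorted:
  d(-w*x) includes (∂/∂w)(-w*x) dw = (-x) dw, which multiplied by dx ∧ dy gives (-x) dx ∧ dy ∧ dw
  d(2*w*y + 3*w*z + y^2) includes (∂/∂y)(2*w*y + 3*w*z + y^2) dy = (2*w + 2*y) dy, which multiplied by dx ∧ dw gives (-2*w - 2*y) dx ∧ dy ∧ dw
  d(2*w*y + 3*w*z + y^2) includes (∂/∂z)(2*w*y + 3*w*z + y^2) dz = (3*w) dz, which multiplied by dx ∧ dw gives (-3*w) dx ∧ dz ∧ dw
  d(-3*y*z) includes (∂/∂z)(-3*y*z) dz = (-3*y) dz, which multiplied by dy ∧ dw gives (3*y) dy ∧ dz ∧ dw
Collecting like 3-forms: d(omega) = (-2*w - x - 2*y) dx ∧ dy ∧ dw + (-3*w) dx ∧ dz ∧ dw + (3*y) dy ∧ dz ∧ dw.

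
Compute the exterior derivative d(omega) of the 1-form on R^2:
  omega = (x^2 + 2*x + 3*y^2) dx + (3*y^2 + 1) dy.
d(omega) = (-6*y) dx ∧ dy

For a 1-form omega = sum_i f_i dx_i, the exterior derivative is
  d(omega) = sum_{i < j} (∂f_j/∂x_i - ∂f_i/∂x_j) dx_i ∧ dx_j.
  coefficient of dx ∧ dy: ∂f_2/∂x - ∂f_1/∂y = ∂(3*y^2 + 1)/∂x - ∂(x^2 + 2*x + 3*y^2)/∂y = -6*y
Assembling: d(omega) = (-6*y) dx ∧ dy.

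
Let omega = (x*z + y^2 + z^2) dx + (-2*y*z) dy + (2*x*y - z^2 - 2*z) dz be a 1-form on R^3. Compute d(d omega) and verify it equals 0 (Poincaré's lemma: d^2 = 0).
d(d omega) = 0

Step 1: d omega = sum_{i<j} (∂f_j/∂x_i - ∂f_i/∂x_j) dx_i ∧ dx_j:
  coeff of dx ∧ dy: -2*y
  coeff of dx ∧ dz: -x + 2*y - 2*z
  coeff of dy ∧ dz: 2*x + 2*y
Step 2: Apply d again to each 2-form coefficient. The only possible 3-form in R^3 is dx ∧ dy ∧ dz, with coefficient
  ∂(coeff of dy∧dz)/∂x - ∂(coeff of dx∧dz)/∂y + ∂(coeff of dx∧dy)/∂z
  = ∂/∂x (2*x + 2*y) - ∂/∂y (-x + 2*y - 2*z) + ∂/∂z (-2*y).
Each of these terms simplifies to sums of mixed partials that cancel in pairs. The result is 0 (by equality of mixed partials for smooth functions — Schwarz / Clairaut).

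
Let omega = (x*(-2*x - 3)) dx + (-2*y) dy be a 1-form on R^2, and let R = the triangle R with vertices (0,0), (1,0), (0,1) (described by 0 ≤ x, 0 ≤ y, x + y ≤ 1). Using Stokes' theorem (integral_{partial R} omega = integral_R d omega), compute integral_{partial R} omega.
integral_(partial R) omega = 0

Stokes: integral_partial_R omega = integral_R d omega with d omega = (∂Q/∂x - ∂P/∂y) dx ∧ dy.
  ∂Q/∂x = 0
  ∂P/∂y = 0
  integrand = ∂Q/∂x - ∂P/∂y = 0.
Integrating over R: integral_0^1 integral_0^{1-x} (0) dy dx = 0.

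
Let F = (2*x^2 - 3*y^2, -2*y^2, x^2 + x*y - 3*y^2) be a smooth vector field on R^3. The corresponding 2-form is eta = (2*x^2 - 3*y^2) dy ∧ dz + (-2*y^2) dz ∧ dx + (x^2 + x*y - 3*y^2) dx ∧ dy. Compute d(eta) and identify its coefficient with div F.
d(eta) = (4*x - 4*y) dx ∧ dy ∧ dz; div F = 4*x - 4*y

For a 2-form in R^3 of the form above, applying d gives a 3-form with coefficient ∂P/∂x + ∂Q/∂y + ∂R/∂z:
  ∂P/∂x = 4*x
  ∂Q/∂y = -4*y
  ∂R/∂z = 0
Sum = 4*x - 4*y, which is exactly div F.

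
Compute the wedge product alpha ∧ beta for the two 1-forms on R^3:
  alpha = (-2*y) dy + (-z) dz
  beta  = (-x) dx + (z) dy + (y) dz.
alpha ∧ beta = (-2*x*y) dx ∧ dy + (-2*y^2 + z^2) dy ∧ dz + (-x*z) dx ∧ dz

Distribute the wedge, using dx_i ∧ dx_j = -dx_j ∧ dx_i and dx_i ∧ dx_i = 0. For each pair (i, j) with i < j, the coefficient of dx_i ∧ dx_j in alpha ∧ beta is (alpha_i * beta_j - alpha_j * beta_i). Collecting: alpha ∧ beta = (-2*x*y) dx ∧ dy + (-2*y^2 + z^2) dy ∧ dz + (-x*z) dx ∧ dz.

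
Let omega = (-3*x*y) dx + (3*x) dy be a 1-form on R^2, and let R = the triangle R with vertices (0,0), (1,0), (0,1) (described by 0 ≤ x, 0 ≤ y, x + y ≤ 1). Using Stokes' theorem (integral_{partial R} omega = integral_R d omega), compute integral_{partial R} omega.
integral_(partial R) omega = 2

Stokes: integral_partial_R omega = integral_R d omega with d omega = (∂Q/∂x - ∂P/∂y) dx ∧ dy.
  ∂Q/∂x = 3
  ∂P/∂y = -3*x
  integrand = ∂Q/∂x - ∂P/∂y = 3*x + 3.
Integrating over R: integral_0^1 integral_0^{1-x} (3*x + 3) dy dx = 2.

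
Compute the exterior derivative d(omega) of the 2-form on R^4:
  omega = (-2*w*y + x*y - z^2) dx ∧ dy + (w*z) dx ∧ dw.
d(omega) = (-2*z) dx ∧ dy ∧ dz + (-2*y) dx ∧ dy ∧ dw + (-w) dx ∧ dz ∧ dw

For a 2-form omega = sum_{i<j} g_{ij} dx_i ∧ dx_j, the exterior derivative is
  d(omega) = sum_{i<j} d(g_{ij}) ∧ dx_i ∧ dx_j = sum_{i<j, k} (∂g_{ij}/∂x_k) dx_k ∧ dx_i ∧ dx_j.
Expand each term, using dx_k ∧ dx_i ∧ dx_j = sgn(permutation) dx_{(a)} ∧ dx_{(b)} ∧ dx_{(c)} with (a < b < c) sorted:
  d(-2*w*y + x*y - z^2) includes (∂/∂z)(-2*w*y + x*y - z^2) dz = (-2*z) dz, which multiplied by dx ∧ dy gives (-2*z) dx ∧ dy ∧ dz
  d(-2*w*y + x*y - z^2) includes (∂/∂w)(-2*w*y + x*y - z^2) dw = (-2*y) dw, which multiplied by dx ∧ dy gives (-2*y) dx ∧ dy ∧ dw
  d(w*z) includes (∂/∂z)(w*z) dz = (w) dz, which multiplied by dx ∧ dw gives (-w) dx ∧ dz ∧ dw
Collecting like 3-forms: d(omega) = (-2*z) dx ∧ dy ∧ dz + (-2*y) dx ∧ dy ∧ dw + (-w) dx ∧ dz ∧ dw.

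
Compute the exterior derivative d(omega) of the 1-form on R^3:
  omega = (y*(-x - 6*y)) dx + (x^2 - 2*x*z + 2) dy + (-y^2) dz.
d(omega) = (3*x + 12*y - 2*z) dx ∧ dy + (2*x - 2*y) dy ∧ dz

For a 1-form omega = sum_i f_i dx_i, the exterior derivative is
  d(omega) = sum_{i < j} (∂f_j/∂x_i - ∂f_i/∂x_j) dx_i ∧ dx_j.
  coefficient of dx ∧ dy: ∂f_2/∂x - ∂f_1/∂y = ∂(x^2 - 2*x*z + 2)/∂x - ∂(y*(-x - 6*y))/∂y = 3*x + 12*y - 2*z
  coefficient of dy ∧ dz: ∂f_3/∂y - ∂f_2/∂z = ∂(-y^2)/∂y - ∂(x^2 - 2*x*z + 2)/∂z = 2*x - 2*y
Assembling: d(omega) = (3*x + 12*y - 2*z) dx ∧ dy + (2*x - 2*y) dy ∧ dz.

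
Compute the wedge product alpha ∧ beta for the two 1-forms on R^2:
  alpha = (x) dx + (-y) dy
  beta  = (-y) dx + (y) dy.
alpha ∧ beta = (y*(x - y)) dx ∧ dy

Distribute the wedge, using dx_i ∧ dx_j = -dx_j ∧ dx_i and dx_i ∧ dx_i = 0. For each pair (i, j) with i < j, the coefficient of dx_i ∧ dx_j in alpha ∧ beta is (alpha_i * beta_j - alpha_j * beta_i). Collecting: alpha ∧ beta = (y*(x - y)) dx ∧ dy.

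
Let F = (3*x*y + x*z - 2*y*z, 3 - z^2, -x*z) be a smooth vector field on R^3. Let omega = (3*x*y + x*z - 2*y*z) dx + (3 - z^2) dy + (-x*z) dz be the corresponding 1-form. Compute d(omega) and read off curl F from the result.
d(omega) = (2*z) dy ∧ dz + (x - 2*y + z) dz ∧ dx + (-3*x + 2*z) dx ∧ dy; curl F = (2*z, x - 2*y + z, -3*x + 2*z)

d omega = sum_{i<j} (∂f_j/∂x_i - ∂f_i/∂x_j) dx_i ∧ dx_j. Under the identification (dy ∧ dz, dz ∧ dx, dx ∧ dy) ↔ (e_x, e_y, e_z), the coefficients are exactly the components of curl F. Compute:
  ∂R/∂y - ∂Q/∂z = (0) - (-2*z) = 2*z
  ∂P/∂z - ∂R/∂x = (x - 2*y) - (-z) = x - 2*y + z
  ∂Q/∂x - ∂P/∂y = (0) - (3*x - 2*z) = -3*x + 2*z.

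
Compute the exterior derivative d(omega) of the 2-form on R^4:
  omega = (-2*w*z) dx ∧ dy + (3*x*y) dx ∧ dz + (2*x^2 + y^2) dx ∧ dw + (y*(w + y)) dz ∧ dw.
d(omega) = (-2*w - 3*x) dx ∧ dy ∧ dz + (-2*y - 2*z) dx ∧ dy ∧ dw + (w + 2*y) dy ∧ dz ∧ dw

For a 2-form omega = sum_{i<j} g_{ij} dx_i ∧ dx_j, the exterior derivative is
  d(omega) = sum_{i<j} d(g_{ij}) ∧ dx_i ∧ dx_j = sum_{i<j, k} (∂g_{ij}/∂x_k) dx_k ∧ dx_i ∧ dx_j.
Expand each term, using dx_k ∧ dx_i ∧ dx_j = sgn(permutation) dx_{(a)} ∧ dx_{(b)} ∧ dx_{(c)} with (a < b < c) sorted:
  d(-2*w*z) includes (∂/∂z)(-2*w*z) dz = (-2*w) dz, which multiplied by dx ∧ dy gives (-2*w) dx ∧ dy ∧ dz
  d(-2*w*z) includes (∂/∂w)(-2*w*z) dw = (-2*z) dw, which multiplied by dx ∧ dy gives (-2*z) dx ∧ dy ∧ dw
  d(3*x*y) includes (∂/∂y)(3*x*y) dy = (3*x) dy, which multiplied by dx ∧ dz gives (-3*x) dx ∧ dy ∧ dz
  d(2*x^2 + y^2) includes (∂/∂y)(2*x^2 + y^2) dy = (2*y) dy, which multiplied by dx ∧ dw gives (-2*y) dx ∧ dy ∧ dw
  d(y*(w + y)) includes (∂/∂y)(y*(w + y)) dy = (w + 2*y) dy, which multiplied by dz ∧ dw gives (w + 2*y) dy ∧ dz ∧ dw
Collecting like 3-forms: d(omega) = (-2*w - 3*x) dx ∧ dy ∧ dz + (-2*y - 2*z) dx ∧ dy ∧ dw + (w + 2*y) dy ∧ dz ∧ dw.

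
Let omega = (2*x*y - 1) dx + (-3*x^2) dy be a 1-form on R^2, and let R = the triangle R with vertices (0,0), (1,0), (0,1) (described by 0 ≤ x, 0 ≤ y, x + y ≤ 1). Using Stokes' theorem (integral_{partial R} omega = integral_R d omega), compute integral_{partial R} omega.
integral_(partial R) omega = -4/3

Stokes: integral_partial_R omega = integral_R d omega with d omega = (∂Q/∂x - ∂P/∂y) dx ∧ dy.
  ∂Q/∂x = -6*x
  ∂P/∂y = 2*x
  integrand = ∂Q/∂x - ∂P/∂y = -8*x.
Integrating over R: integral_0^1 integral_0^{1-x} (-8*x) dy dx = -4/3.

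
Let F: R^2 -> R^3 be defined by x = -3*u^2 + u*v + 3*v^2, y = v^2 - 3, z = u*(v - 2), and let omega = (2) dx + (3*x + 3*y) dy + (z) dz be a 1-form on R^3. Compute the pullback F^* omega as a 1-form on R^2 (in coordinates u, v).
F^* omega = (u*v^2 - 4*u*v - 8*u + 2*v) du + (-17*u^2*v - 2*u^2 + 6*u*v^2 + 2*u + 24*v^3 - 6*v) dv

Using F^*(f dg) = (f ∘ F) d(g ∘ F), substitute each coordinate x_i by F_i(u, v) in f_i, and replace dx_i by d F_i = (∂F_i/∂u) du + (∂F_i/∂v) dv.
  For the x component: f_1(F) = 2; d F_1 = (-6*u + v) du + (u + 6*v) dv
  For the y component: f_2(F) = -9*u^2 + 3*u*v + 12*v^2 - 9; d F_2 = (0) du + (2*v) dv
  For the z component: f_3(F) = u*(v - 2); d F_3 = (v - 2) du + (u) dv
Combining and collecting du, dv coefficients:
  coeff of du: u*v^2 - 4*u*v - 8*u + 2*v
  coeff of dv: -17*u^2*v - 2*u^2 + 6*u*v^2 + 2*u + 24*v^3 - 6*v
F^* omega = (u*v^2 - 4*u*v - 8*u + 2*v) du + (-17*u^2*v - 2*u^2 + 6*u*v^2 + 2*u + 24*v^3 - 6*v) dv.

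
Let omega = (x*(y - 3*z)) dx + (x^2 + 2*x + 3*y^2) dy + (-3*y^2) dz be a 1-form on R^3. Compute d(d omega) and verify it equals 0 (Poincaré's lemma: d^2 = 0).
d(d omega) = 0

Step 1: d omega = sum_{i<j} (∂f_j/∂x_i - ∂f_i/∂x_j) dx_i ∧ dx_j:
  coeff of dx ∧ dy: x + 2
  coeff of dx ∧ dz: 3*x
  coeff of dy ∧ dz: -6*y
Step 2: Apply d again to each 2-form coefficient. The only possible 3-form in R^3 is dx ∧ dy ∧ dz, with coefficient
  ∂(coeff of dy∧dz)/∂x - ∂(coeff of dx∧dz)/∂y + ∂(coeff of dx∧dy)/∂z
  = ∂/∂x (-6*y) - ∂/∂y (3*x) + ∂/∂z (x + 2).
Each of these terms simplifies to sums of mixed partials that cancel in pairs. The result is 0 (by equality of mixed partials for smooth functions — Schwarz / Clairaut).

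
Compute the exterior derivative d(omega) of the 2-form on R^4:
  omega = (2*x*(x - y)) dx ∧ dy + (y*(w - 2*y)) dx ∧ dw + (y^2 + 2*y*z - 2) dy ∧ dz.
d(omega) = (-w + 4*y) dx ∧ dy ∧ dw

For a 2-form omega = sum_{i<j} g_{ij} dx_i ∧ dx_j, the exterior derivative is
  d(omega) = sum_{i<j} d(g_{ij}) ∧ dx_i ∧ dx_j = sum_{i<j, k} (∂g_{ij}/∂x_k) dx_k ∧ dx_i ∧ dx_j.
Expand each term, using dx_k ∧ dx_i ∧ dx_j = sgn(permutation) dx_{(a)} ∧ dx_{(b)} ∧ dx_{(c)} with (a < b < c) sorted:
  d(y*(w - 2*y)) includes (∂/∂y)(y*(w - 2*y)) dy = (w - 4*y) dy, which multiplied by dx ∧ dw gives (-w + 4*y) dx ∧ dy ∧ dw
Collecting like 3-forms: d(omega) = (-w + 4*y) dx ∧ dy ∧ dw.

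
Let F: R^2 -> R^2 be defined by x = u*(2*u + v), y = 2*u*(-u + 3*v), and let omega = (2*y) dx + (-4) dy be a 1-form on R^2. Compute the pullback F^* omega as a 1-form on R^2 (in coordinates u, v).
F^* omega = (-16*u^3 + 44*u^2*v + 12*u*v^2 + 16*u - 24*v) du + (4*u*(-u^2 + 3*u*v - 6)) dv

Using F^*(f dg) = (f ∘ F) d(g ∘ F), substitute each coordinate x_i by F_i(u, v) in f_i, and replace dx_i by d F_i = (∂F_i/∂u) du + (∂F_i/∂v) dv.
  For the x component: f_1(F) = 4*u*(-u + 3*v); d F_1 = (4*u + v) du + (u) dv
  For the y component: f_2(F) = -4; d F_2 = (-4*u + 6*v) du + (6*u) dv
Combining and collecting du, dv coefficients:
  coeff of du: -16*u^3 + 44*u^2*v + 12*u*v^2 + 16*u - 24*v
  coeff of dv: 4*u*(-u^2 + 3*u*v - 6)
F^* omega = (-16*u^3 + 44*u^2*v + 12*u*v^2 + 16*u - 24*v) du + (4*u*(-u^2 + 3*u*v - 6)) dv.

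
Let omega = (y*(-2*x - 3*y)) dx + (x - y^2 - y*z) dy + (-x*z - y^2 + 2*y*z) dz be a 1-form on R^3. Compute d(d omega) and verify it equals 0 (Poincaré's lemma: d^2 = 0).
d(d omega) = 0

Step 1: d omega = sum_{i<j} (∂f_j/∂x_i - ∂f_i/∂x_j) dx_i ∧ dx_j:
  coeff of dx ∧ dy: 2*x + 6*y + 1
  coeff of dx ∧ dz: -z
  coeff of dy ∧ dz: -y + 2*z
Step 2: Apply d again to each 2-form coefficient. The only possible 3-form in R^3 is dx ∧ dy ∧ dz, with coefficient
  ∂(coeff of dy∧dz)/∂x - ∂(coeff of dx∧dz)/∂y + ∂(coeff of dx∧dy)/∂z
  = ∂/∂x (-y + 2*z) - ∂/∂y (-z) + ∂/∂z (2*x + 6*y + 1).
Each of these terms simplifies to sums of mixed partials that cancel in pairs. The result is 0 (by equality of mixed partials for smooth functions — Schwarz / Clairaut).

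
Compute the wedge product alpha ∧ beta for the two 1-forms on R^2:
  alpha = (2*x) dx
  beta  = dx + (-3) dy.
alpha ∧ beta = (-6*x) dx ∧ dy

Distribute the wedge, using dx_i ∧ dx_j = -dx_j ∧ dx_i and dx_i ∧ dx_i = 0. For each pair (i, j) with i < j, the coefficient of dx_i ∧ dx_j in alpha ∧ beta is (alpha_i * beta_j - alpha_j * beta_i). Collecting: alpha ∧ beta = (-6*x) dx ∧ dy.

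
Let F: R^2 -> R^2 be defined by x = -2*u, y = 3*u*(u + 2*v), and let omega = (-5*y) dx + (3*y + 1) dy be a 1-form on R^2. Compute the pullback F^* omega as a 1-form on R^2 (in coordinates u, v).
F^* omega = (54*u^3 + 162*u^2*v + 30*u^2 + 108*u*v^2 + 60*u*v + 6*u + 6*v) du + (6*u*(9*u^2 + 18*u*v + 1)) dv

Using F^*(f dg) = (f ∘ F) d(g ∘ F), substitute each coordinate x_i by F_i(u, v) in f_i, and replace dx_i by d F_i = (∂F_i/∂u) du + (∂F_i/∂v) dv.
  For the x component: f_1(F) = 15*u*(-u - 2*v); d F_1 = (-2) du + (0) dv
  For the y component: f_2(F) = 9*u^2 + 18*u*v + 1; d F_2 = (6*u + 6*v) du + (6*u) dv
Combining and collecting du, dv coefficients:
  coeff of du: 54*u^3 + 162*u^2*v + 30*u^2 + 108*u*v^2 + 60*u*v + 6*u + 6*v
  coeff of dv: 6*u*(9*u^2 + 18*u*v + 1)
F^* omega = (54*u^3 + 162*u^2*v + 30*u^2 + 108*u*v^2 + 60*u*v + 6*u + 6*v) du + (6*u*(9*u^2 + 18*u*v + 1)) dv.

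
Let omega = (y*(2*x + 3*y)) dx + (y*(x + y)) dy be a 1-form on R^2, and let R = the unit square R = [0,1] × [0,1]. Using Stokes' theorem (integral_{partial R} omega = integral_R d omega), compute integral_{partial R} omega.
integral_(partial R) omega = -7/2

Stokes: integral_partial_R omega = integral_R d omega with d omega = (∂Q/∂x - ∂P/∂y) dx ∧ dy.
  ∂Q/∂x = y
  ∂P/∂y = 2*x + 6*y
  integrand = ∂Q/∂x - ∂P/∂y = -2*x - 5*y.
Integrating over R: integral_0^1 integral_0^1 (-2*x - 5*y) dx dy = -7/2.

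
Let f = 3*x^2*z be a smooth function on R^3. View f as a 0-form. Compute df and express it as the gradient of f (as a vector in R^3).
df = (6*x*z) dx + (0) dy + (3*x^2) dz; grad f = (6*x*z, 0, 3*x^2)

For a 0-form f, d f = (∂f/∂x) dx + (∂f/∂y) dy + (∂f/∂z) dz. The components of the vector representation are exactly the entries of grad f in Cartesian coordinates:
  ∂f/∂x = 6*x*z
  ∂f/∂y = 0
  ∂f/∂z = 3*x^2.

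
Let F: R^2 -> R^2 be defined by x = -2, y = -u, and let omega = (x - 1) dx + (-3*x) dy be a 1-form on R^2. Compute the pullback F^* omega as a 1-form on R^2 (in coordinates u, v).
F^* omega = (-6) du

Using F^*(f dg) = (f ∘ F) d(g ∘ F), substitute each coordinate x_i by F_i(u, v) in f_i, and replace dx_i by d F_i = (∂F_i/∂u) du + (∂F_i/∂v) dv.
  For the x component: f_1(F) = -3; d F_1 = (0) du + (0) dv
  For the y component: f_2(F) = 6; d F_2 = (-1) du + (0) dv
Combining and collecting du, dv coefficients:
  coeff of du: -6
  coeff of dv: 0
F^* omega = (-6) du.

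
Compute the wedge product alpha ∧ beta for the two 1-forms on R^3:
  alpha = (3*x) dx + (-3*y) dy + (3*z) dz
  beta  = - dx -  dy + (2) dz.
alpha ∧ beta = (-3*x - 3*y) dx ∧ dy + (6*x + 3*z) dx ∧ dz + (-6*y + 3*z) dy ∧ dz

Distribute the wedge, using dx_i ∧ dx_j = -dx_j ∧ dx_i and dx_i ∧ dx_i = 0. For each pair (i, j) with i < j, the coefficient of dx_i ∧ dx_j in alpha ∧ beta is (alpha_i * beta_j - alpha_j * beta_i). Collecting: alpha ∧ beta = (-3*x - 3*y) dx ∧ dy + (6*x + 3*z) dx ∧ dz + (-6*y + 3*z) dy ∧ dz.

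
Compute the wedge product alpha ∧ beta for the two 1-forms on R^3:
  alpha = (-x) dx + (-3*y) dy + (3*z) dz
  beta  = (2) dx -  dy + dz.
alpha ∧ beta = (x + 6*y) dx ∧ dy + (-x - 6*z) dx ∧ dz + (-3*y + 3*z) dy ∧ dz

Distribute the wedge, using dx_i ∧ dx_j = -dx_j ∧ dx_i and dx_i ∧ dx_i = 0. For each pair (i, j) with i < j, the coefficient of dx_i ∧ dx_j in alpha ∧ beta is (alpha_i * beta_j - alpha_j * beta_i). Collecting: alpha ∧ beta = (x + 6*y) dx ∧ dy + (-x - 6*z) dx ∧ dz + (-3*y + 3*z) dy ∧ dz.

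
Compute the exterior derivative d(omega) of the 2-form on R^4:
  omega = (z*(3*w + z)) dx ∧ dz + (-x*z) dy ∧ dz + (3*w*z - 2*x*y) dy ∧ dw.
d(omega) = (3*z) dx ∧ dz ∧ dw + (-z) dx ∧ dy ∧ dz + (-2*y) dx ∧ dy ∧ dw + (-3*w) dy ∧ dz ∧ dw

For a 2-form omega = sum_{i<j} g_{ij} dx_i ∧ dx_j, the exterior derivative is
  d(omega) = sum_{i<j} d(g_{ij}) ∧ dx_i ∧ dx_j = sum_{i<j, k} (∂g_{ij}/∂x_k) dx_k ∧ dx_i ∧ dx_j.
Expand each term, using dx_k ∧ dx_i ∧ dx_j = sgn(permutation) dx_{(a)} ∧ dx_{(b)} ∧ dx_{(c)} with (a < b < c) sorted:
  d(z*(3*w + z)) includes (∂/∂w)(z*(3*w + z)) dw = (3*z) dw, which multiplied by dx ∧ dz gives (3*z) dx ∧ dz ∧ dw
  d(-x*z) includes (∂/∂x)(-x*z) dx = (-z) dx, which multiplied by dy ∧ dz gives (-z) dx ∧ dy ∧ dz
  d(3*w*z - 2*x*y) includes (∂/∂x)(3*w*z - 2*x*y) dx = (-2*y) dx, which multiplied by dy ∧ dw gives (-2*y) dx ∧ dy ∧ dw
  d(3*w*z - 2*x*y) includes (∂/∂z)(3*w*z - 2*x*y) dz = (3*w) dz, which multiplied by dy ∧ dw gives (-3*w) dy ∧ dz ∧ dw
Collecting like 3-forms: d(omega) = (3*z) dx ∧ dz ∧ dw + (-z) dx ∧ dy ∧ dz + (-2*y) dx ∧ dy ∧ dw + (-3*w) dy ∧ dz ∧ dw.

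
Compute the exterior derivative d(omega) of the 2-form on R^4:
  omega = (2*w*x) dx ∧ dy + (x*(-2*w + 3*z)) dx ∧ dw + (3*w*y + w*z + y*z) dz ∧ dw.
d(omega) = (2*x) dx ∧ dy ∧ dw + (-3*x) dx ∧ dz ∧ dw + (3*w + z) dy ∧ dz ∧ dw

For a 2-form omega = sum_{i<j} g_{ij} dx_i ∧ dx_j, the exterior derivative is
  d(omega) = sum_{i<j} d(g_{ij}) ∧ dx_i ∧ dx_j = sum_{i<j, k} (∂g_{ij}/∂x_k) dx_k ∧ dx_i ∧ dx_j.
Expand each term, using dx_k ∧ dx_i ∧ dx_j = sgn(permutation) dx_{(a)} ∧ dx_{(b)} ∧ dx_{(c)} with (a < b < c) sorted:
  d(2*w*x) includes (∂/∂w)(2*w*x) dw = (2*x) dw, which multiplied by dx ∧ dy gives (2*x) dx ∧ dy ∧ dw
  d(x*(-2*w + 3*z)) includes (∂/∂z)(x*(-2*w + 3*z)) dz = (3*x) dz, which multiplied by dx ∧ dw gives (-3*x) dx ∧ dz ∧ dw
  d(3*w*y + w*z + y*z) includes (∂/∂y)(3*w*y + w*z + y*z) dy = (3*w + z) dy, which multiplied by dz ∧ dw gives (3*w + z) dy ∧ dz ∧ dw
Collecting like 3-forms: d(omega) = (2*x) dx ∧ dy ∧ dw + (-3*x) dx ∧ dz ∧ dw + (3*w + z) dy ∧ dz ∧ dw.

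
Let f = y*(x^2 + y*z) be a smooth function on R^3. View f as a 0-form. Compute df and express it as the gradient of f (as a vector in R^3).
df = (2*x*y) dx + (x^2 + 2*y*z) dy + (y^2) dz; grad f = (2*x*y, x^2 + 2*y*z, y^2)

For a 0-form f, d f = (∂f/∂x) dx + (∂f/∂y) dy + (∂f/∂z) dz. The components of the vector representation are exactly the entries of grad f in Cartesian coordinates:
  ∂f/∂x = 2*x*y
  ∂f/∂y = x^2 + 2*y*z
  ∂f/∂z = y^2.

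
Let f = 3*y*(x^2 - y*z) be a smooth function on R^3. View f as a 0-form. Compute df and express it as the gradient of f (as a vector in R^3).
df = (6*x*y) dx + (3*x^2 - 6*y*z) dy + (-3*y^2) dz; grad f = (6*x*y, 3*x^2 - 6*y*z, -3*y^2)

For a 0-form f, d f = (∂f/∂x) dx + (∂f/∂y) dy + (∂f/∂z) dz. The components of the vector representation are exactly the entries of grad f in Cartesian coordinates:
  ∂f/∂x = 6*x*y
  ∂f/∂y = 3*x^2 - 6*y*z
  ∂f/∂z = -3*y^2.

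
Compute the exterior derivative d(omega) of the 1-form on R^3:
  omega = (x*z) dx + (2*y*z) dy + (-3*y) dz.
d(omega) = (-x) dx ∧ dz + (-2*y - 3) dy ∧ dz

For a 1-form omega = sum_i f_i dx_i, the exterior derivative is
  d(omega) = sum_{i < j} (∂f_j/∂x_i - ∂f_i/∂x_j) dx_i ∧ dx_j.
  coefficient of dx ∧ dz: ∂f_3/∂x - ∂f_1/∂z = ∂(-3*y)/∂x - ∂(x*z)/∂z = -x
  coefficient of dy ∧ dz: ∂f_3/∂y - ∂f_2/∂z = ∂(-3*y)/∂y - ∂(2*y*z)/∂z = -2*y - 3
Assembling: d(omega) = (-x) dx ∧ dz + (-2*y - 3) dy ∧ dz.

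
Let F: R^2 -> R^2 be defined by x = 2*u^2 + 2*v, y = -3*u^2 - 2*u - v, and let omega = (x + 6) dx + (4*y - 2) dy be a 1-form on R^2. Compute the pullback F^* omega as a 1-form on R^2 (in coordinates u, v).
F^* omega = (80*u^3 + 72*u^2 + 32*u*v + 52*u + 8*v + 4) du + (16*u^2 + 8*u + 8*v + 14) dv

Using F^*(f dg) = (f ∘ F) d(g ∘ F), substitute each coordinate x_i by F_i(u, v) in f_i, and replace dx_i by d F_i = (∂F_i/∂u) du + (∂F_i/∂v) dv.
  For the x component: f_1(F) = 2*u^2 + 2*v + 6; d F_1 = (4*u) du + (2) dv
  For the y component: f_2(F) = -12*u^2 - 8*u - 4*v - 2; d F_2 = (-6*u - 2) du + (-1) dv
Combining and collecting du, dv coefficients:
  coeff of du: 80*u^3 + 72*u^2 + 32*u*v + 52*u + 8*v + 4
  coeff of dv: 16*u^2 + 8*u + 8*v + 14
F^* omega = (80*u^3 + 72*u^2 + 32*u*v + 52*u + 8*v + 4) du + (16*u^2 + 8*u + 8*v + 14) dv.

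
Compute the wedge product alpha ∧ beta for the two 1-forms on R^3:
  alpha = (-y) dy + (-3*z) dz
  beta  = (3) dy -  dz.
alpha ∧ beta = (y + 9*z) dy ∧ dz

Distribute the wedge, using dx_i ∧ dx_j = -dx_j ∧ dx_i and dx_i ∧ dx_i = 0. For each pair (i, j) with i < j, the coefficient of dx_i ∧ dx_j in alpha ∧ beta is (alpha_i * beta_j - alpha_j * beta_i). Collecting: alpha ∧ beta = (y + 9*z) dy ∧ dz.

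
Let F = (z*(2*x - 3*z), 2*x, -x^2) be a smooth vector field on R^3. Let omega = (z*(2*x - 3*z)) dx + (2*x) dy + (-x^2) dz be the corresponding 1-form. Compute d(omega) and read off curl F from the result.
d(omega) = (0) dy ∧ dz + (4*x - 6*z) dz ∧ dx + (2) dx ∧ dy; curl F = (0, 4*x - 6*z, 2)

d omega = sum_{i<j} (∂f_j/∂x_i - ∂f_i/∂x_j) dx_i ∧ dx_j. Under the identification (dy ∧ dz, dz ∧ dx, dx ∧ dy) ↔ (e_x, e_y, e_z), the coefficients are exactly the components of curl F. Compute:
  ∂R/∂y - ∂Q/∂z = (0) - (0) = 0
  ∂P/∂z - ∂R/∂x = (2*x - 6*z) - (-2*x) = 4*x - 6*z
  ∂Q/∂x - ∂P/∂y = (2) - (0) = 2.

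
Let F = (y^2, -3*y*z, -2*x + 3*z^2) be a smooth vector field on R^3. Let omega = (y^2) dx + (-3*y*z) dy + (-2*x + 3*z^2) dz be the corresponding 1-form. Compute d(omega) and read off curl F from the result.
d(omega) = (3*y) dy ∧ dz + (2) dz ∧ dx + (-2*y) dx ∧ dy; curl F = (3*y, 2, -2*y)

d omega = sum_{i<j} (∂f_j/∂x_i - ∂f_i/∂x_j) dx_i ∧ dx_j. Under the identification (dy ∧ dz, dz ∧ dx, dx ∧ dy) ↔ (e_x, e_y, e_z), the coefficients are exactly the components of curl F. Compute:
  ∂R/∂y - ∂Q/∂z = (0) - (-3*y) = 3*y
  ∂P/∂z - ∂R/∂x = (0) - (-2) = 2
  ∂Q/∂x - ∂P/∂y = (0) - (2*y) = -2*y.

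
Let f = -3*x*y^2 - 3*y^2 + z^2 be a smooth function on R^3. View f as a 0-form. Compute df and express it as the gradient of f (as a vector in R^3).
df = (-3*y^2) dx + (6*y*(-x - 1)) dy + (2*z) dz; grad f = (-3*y^2, 6*y*(-x - 1), 2*z)

For a 0-form f, d f = (∂f/∂x) dx + (∂f/∂y) dy + (∂f/∂z) dz. The components of the vector representation are exactly the entries of grad f in Cartesian coordinates:
  ∂f/∂x = -3*y^2
  ∂f/∂y = 6*y*(-x - 1)
  ∂f/∂z = 2*z.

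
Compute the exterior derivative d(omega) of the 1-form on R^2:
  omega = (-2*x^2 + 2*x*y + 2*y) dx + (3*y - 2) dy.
d(omega) = (-2*x - 2) dx ∧ dy

For a 1-form omega = sum_i f_i dx_i, the exterior derivative is
  d(omega) = sum_{i < j} (∂f_j/∂x_i - ∂f_i/∂x_j) dx_i ∧ dx_j.
  coefficient of dx ∧ dy: ∂f_2/∂x - ∂f_1/∂y = ∂(3*y - 2)/∂x - ∂(-2*x^2 + 2*x*y + 2*y)/∂y = -2*x - 2
Assembling: d(omega) = (-2*x - 2) dx ∧ dy.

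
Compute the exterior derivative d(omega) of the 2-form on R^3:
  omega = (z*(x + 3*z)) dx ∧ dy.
d(omega) = (x + 6*z) dx ∧ dy ∧ dz

For a 2-form omega = sum_{i<j} g_{ij} dx_i ∧ dx_j, the exterior derivative is
  d(omega) = sum_{i<j} d(g_{ij}) ∧ dx_i ∧ dx_j = sum_{i<j, k} (∂g_{ij}/∂x_k) dx_k ∧ dx_i ∧ dx_j.
Expand each term, using dx_k ∧ dx_i ∧ dx_j = sgn(permutation) dx_{(a)} ∧ dx_{(b)} ∧ dx_{(c)} with (a < b < c) sorted:
  d(z*(x + 3*z)) includes (∂/∂z)(z*(x + 3*z)) dz = (x + 6*z) dz, which multiplied by dx ∧ dy gives (x + 6*z) dx ∧ dy ∧ dz
Collecting like 3-forms: d(omega) = (x + 6*z) dx ∧ dy ∧ dz.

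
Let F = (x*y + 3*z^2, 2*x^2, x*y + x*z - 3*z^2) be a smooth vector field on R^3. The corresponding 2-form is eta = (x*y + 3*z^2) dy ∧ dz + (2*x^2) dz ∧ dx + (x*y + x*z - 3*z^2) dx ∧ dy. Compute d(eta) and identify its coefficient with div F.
d(eta) = (x + y - 6*z) dx ∧ dy ∧ dz; div F = x + y - 6*z

For a 2-form in R^3 of the form above, applying d gives a 3-form with coefficient ∂P/∂x + ∂Q/∂y + ∂R/∂z:
  ∂P/∂x = y
  ∂Q/∂y = 0
  ∂R/∂z = x - 6*z
Sum = x + y - 6*z, which is exactly div F.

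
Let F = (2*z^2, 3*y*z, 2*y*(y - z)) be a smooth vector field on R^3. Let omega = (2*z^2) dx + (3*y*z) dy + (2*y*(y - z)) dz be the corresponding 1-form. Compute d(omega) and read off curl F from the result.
d(omega) = (y - 2*z) dy ∧ dz + (4*z) dz ∧ dx + (0) dx ∧ dy; curl F = (y - 2*z, 4*z, 0)

d omega = sum_{i<j} (∂f_j/∂x_i - ∂f_i/∂x_j) dx_i ∧ dx_j. Under the identification (dy ∧ dz, dz ∧ dx, dx ∧ dy) ↔ (e_x, e_y, e_z), the coefficients are exactly the components of curl F. Compute:
  ∂R/∂y - ∂Q/∂z = (4*y - 2*z) - (3*y) = y - 2*z
  ∂P/∂z - ∂R/∂x = (4*z) - (0) = 4*z
  ∂Q/∂x - ∂P/∂y = (0) - (0) = 0.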